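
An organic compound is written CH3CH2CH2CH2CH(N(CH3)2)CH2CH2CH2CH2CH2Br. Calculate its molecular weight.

264.25 g/mol

Atom tally by fragment:
  CH3 → C:1 H:3
  CH2 → C:1 H:2
  CH2 → C:1 H:2
  CH2 → C:1 H:2
  CH(N(CH3)2) → C:3 H:7 N:1
  CH2 → C:1 H:2
  CH2 → C:1 H:2
  CH2 → C:1 H:2
  CH2 → C:1 H:2
  CH2Br → C:1 H:2 Br:1
Element totals:
  C: 12
  H: 26
  Br: 1
  N: 1
Molecular formula: C12H26BrN.
  M = 12(12.011) + 26(1.008) + 79.904 + 14.007
    = 144.132 + 26.208 + 79.904 + 14.007 = 264.251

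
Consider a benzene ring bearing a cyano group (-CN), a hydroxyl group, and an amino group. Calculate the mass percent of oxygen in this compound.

Atom tally by fragment:
  benzene ring core → C:6 H:6
  (− 3 ring H displaced by substituents)
  + CN → C:1 N:1
  + OH → O:1 H:1
  + NH2 → N:1 H:2
Element totals:
  C: 7
  H: 6
  N: 2
  O: 1
Molecular formula: C7H6N2O.
Molar mass = 134.138 g/mol.
Mass from O: 1 × 15.999 = 15.999 g/mol.
%O = 15.999 / 134.138 × 100 = 11.93%.

11.93%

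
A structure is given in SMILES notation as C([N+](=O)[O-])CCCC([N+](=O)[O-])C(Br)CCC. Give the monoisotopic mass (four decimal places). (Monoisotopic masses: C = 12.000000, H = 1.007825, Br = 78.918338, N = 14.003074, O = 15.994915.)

296.0372

Atom tally by fragment:
  O2NCH2 → C:1 H:2 N:1 O:2
  CH2 → C:1 H:2
  CH2 → C:1 H:2
  CH2 → C:1 H:2
  CH(NO2) → C:1 H:1 N:1 O:2
  CH(Br) → C:1 H:1 Br:1
  CH2 → C:1 H:2
  CH2 → C:1 H:2
  CH3 → C:1 H:3
Element totals:
  C: 9
  H: 17
  Br: 1
  N: 2
  O: 4
Molecular formula: C9H17BrN2O4.
  M = 9(12.0) + 17(1.007825) + 78.918338 + 2(14.003074) + 4(15.994915)
    = 108.000000 + 17.133025 + 78.918338 + 28.006148 + 63.979660 = 296.037171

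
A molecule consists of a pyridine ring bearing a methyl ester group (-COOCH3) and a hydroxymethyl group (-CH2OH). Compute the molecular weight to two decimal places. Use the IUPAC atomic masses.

167.16 g/mol

Atom tally by fragment:
  pyridine ring core → C:5 H:5 N:1
  (− 2 ring H displaced by substituents)
  + COOCH3 → C:2 H:3 O:2
  + CH2OH → C:1 H:3 O:1
Element totals:
  C: 8
  H: 9
  N: 1
  O: 3
Molecular formula: C8H9NO3.
  M = 8(12.011) + 9(1.008) + 14.007 + 3(15.999)
    = 96.088 + 9.072 + 14.007 + 47.997 = 167.164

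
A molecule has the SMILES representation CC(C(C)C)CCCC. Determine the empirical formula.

C9H20

Atom tally by fragment:
  CH3 → C:1 H:3
  CH(CH(CH3)2) → C:4 H:8
  CH2 → C:1 H:2
  CH2 → C:1 H:2
  CH2 → C:1 H:2
  CH3 → C:1 H:3
Element totals:
  C: 9
  H: 20
Molecular formula: C9H20.
gcd of subscripts (9, 20) = 1, so the empirical formula equals the molecular formula.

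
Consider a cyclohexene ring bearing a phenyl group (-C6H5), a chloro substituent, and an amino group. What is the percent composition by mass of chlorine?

Atom tally by fragment:
  cyclohexene ring core → C:6 H:10
  (− 3 ring H displaced by substituents)
  + C6H5 → C:6 H:5
  + Cl → Cl:1
  + NH2 → N:1 H:2
Element totals:
  C: 12
  H: 14
  Cl: 1
  N: 1
Molecular formula: C12H14ClN.
Molar mass = 207.701 g/mol.
Mass from Cl: 1 × 35.45 = 35.450 g/mol.
%Cl = 35.450 / 207.701 × 100 = 17.07%.

17.07%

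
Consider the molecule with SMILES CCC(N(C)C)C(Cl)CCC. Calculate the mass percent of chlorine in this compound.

Atom tally by fragment:
  CH3 → C:1 H:3
  CH2 → C:1 H:2
  CH(N(CH3)2) → C:3 H:7 N:1
  CH(Cl) → C:1 H:1 Cl:1
  CH2 → C:1 H:2
  CH2 → C:1 H:2
  CH3 → C:1 H:3
Element totals:
  C: 9
  H: 20
  Cl: 1
  N: 1
Molecular formula: C9H20ClN.
Molar mass = 177.716 g/mol.
Mass from Cl: 1 × 35.45 = 35.450 g/mol.
%Cl = 35.450 / 177.716 × 100 = 19.95%.

19.95%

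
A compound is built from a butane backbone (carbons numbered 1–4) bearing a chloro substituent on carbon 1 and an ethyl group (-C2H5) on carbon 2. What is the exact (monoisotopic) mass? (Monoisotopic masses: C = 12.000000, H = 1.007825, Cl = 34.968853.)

Atom tally by fragment:
  ClCH2 → C:1 H:2 Cl:1
  CH(C2H5) → C:3 H:6
  CH2 → C:1 H:2
  CH3 → C:1 H:3
Element totals:
  C: 6
  H: 13
  Cl: 1
Molecular formula: C6H13Cl.
  M = 6(12.0) + 13(1.007825) + 34.968853
    = 72.000000 + 13.101725 + 34.968853 = 120.070578

120.0706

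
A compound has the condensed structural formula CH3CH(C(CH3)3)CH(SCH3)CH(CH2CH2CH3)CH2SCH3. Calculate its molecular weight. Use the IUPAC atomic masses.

Element totals:
  C: 14
  H: 30
  S: 2
Molecular formula: C14H30S2.
  M = 14(12.011) + 30(1.008) + 2(32.06)
    = 168.154 + 30.240 + 64.120 = 262.514

262.51 g/mol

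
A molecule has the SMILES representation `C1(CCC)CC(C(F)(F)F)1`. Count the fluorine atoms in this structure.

Atom tally by fragment:
  cyclopropane ring core → C:3 H:6
  (− 2 ring H displaced by substituents)
  + CH2CH2CH3 → C:3 H:7
  + CF3 → C:1 F:3
Element totals:
  C: 7
  H: 11
  F: 3

3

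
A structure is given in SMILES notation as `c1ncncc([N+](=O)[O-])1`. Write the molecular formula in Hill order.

C4H3N3O2

Atom tally by fragment:
  pyrimidine ring core → C:4 H:4 N:2
  (− 1 ring H displaced by substituents)
  + NO2 → N:1 O:2
Element totals:
  C: 4
  H: 3
  N: 3
  O: 2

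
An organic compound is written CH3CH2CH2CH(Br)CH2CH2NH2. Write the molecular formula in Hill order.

C6H14BrN

Atom tally by fragment:
  CH3 → C:1 H:3
  CH2 → C:1 H:2
  CH2 → C:1 H:2
  CH(Br) → C:1 H:1 Br:1
  CH2 → C:1 H:2
  CH2NH2 → C:1 H:4 N:1
Element totals:
  C: 6
  H: 14
  Br: 1
  N: 1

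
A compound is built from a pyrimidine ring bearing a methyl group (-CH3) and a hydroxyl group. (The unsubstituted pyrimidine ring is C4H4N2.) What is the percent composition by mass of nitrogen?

25.44%

Atom tally by fragment:
  pyrimidine ring core → C:4 H:4 N:2
  (− 2 ring H displaced by substituents)
  + CH3 → C:1 H:3
  + OH → O:1 H:1
Element totals:
  C: 5
  H: 6
  N: 2
  O: 1
Molecular formula: C5H6N2O.
Molar mass = 110.116 g/mol.
Mass from N: 2 × 14.007 = 28.014 g/mol.
%N = 28.014 / 110.116 × 100 = 25.44%.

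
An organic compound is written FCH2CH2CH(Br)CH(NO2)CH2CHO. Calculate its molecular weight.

242.04 g/mol

Element totals:
  C: 6
  H: 9
  Br: 1
  F: 1
  N: 1
  O: 3
Molecular formula: C6H9BrFNO3.
  M = 6(12.011) + 9(1.008) + 79.904 + 18.998 + 14.007 + 3(15.999)
    = 72.066 + 9.072 + 79.904 + 18.998 + 14.007 + 47.997 = 242.044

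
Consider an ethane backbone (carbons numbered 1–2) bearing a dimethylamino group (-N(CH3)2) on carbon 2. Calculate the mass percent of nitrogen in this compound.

19.15%

Atom tally by fragment:
  CH3 → C:1 H:3
  CH2N(CH3)2 → C:3 H:8 N:1
Element totals:
  C: 4
  H: 11
  N: 1
Molecular formula: C4H11N.
Molar mass = 73.139 g/mol.
Mass from N: 1 × 14.007 = 14.007 g/mol.
%N = 14.007 / 73.139 × 100 = 19.15%.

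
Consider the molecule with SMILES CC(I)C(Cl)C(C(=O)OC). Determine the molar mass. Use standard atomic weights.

276.50 g/mol

Atom tally by fragment:
  CH3 → C:1 H:3
  CH(I) → C:1 H:1 I:1
  CH(Cl) → C:1 H:1 Cl:1
  CH2COOCH3 → C:3 H:5 O:2
Element totals:
  C: 6
  H: 10
  Cl: 1
  I: 1
  O: 2
Molecular formula: C6H10ClIO2.
  M = 6(12.011) + 10(1.008) + 35.45 + 126.904 + 2(15.999)
    = 72.066 + 10.080 + 35.450 + 126.904 + 31.998 = 276.498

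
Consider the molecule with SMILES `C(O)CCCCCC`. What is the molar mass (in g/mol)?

116.20 g/mol

Atom tally by fragment:
  HOCH2 → C:1 H:3 O:1
  CH2 → C:1 H:2
  CH2 → C:1 H:2
  CH2 → C:1 H:2
  CH2 → C:1 H:2
  CH2 → C:1 H:2
  CH3 → C:1 H:3
Element totals:
  C: 7
  H: 16
  O: 1
Molecular formula: C7H16O.
  M = 7(12.011) + 16(1.008) + 15.999
    = 84.077 + 16.128 + 15.999 = 116.204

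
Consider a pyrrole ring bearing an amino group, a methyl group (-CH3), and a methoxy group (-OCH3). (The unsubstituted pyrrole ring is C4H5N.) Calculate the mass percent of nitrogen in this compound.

22.21%

Atom tally by fragment:
  pyrrole ring core → C:4 H:5 N:1
  (− 3 ring H displaced by substituents)
  + NH2 → N:1 H:2
  + CH3 → C:1 H:3
  + OCH3 → C:1 H:3 O:1
Element totals:
  C: 6
  H: 10
  N: 2
  O: 1
Molecular formula: C6H10N2O.
Molar mass = 126.159 g/mol.
Mass from N: 2 × 14.007 = 28.014 g/mol.
%N = 28.014 / 126.159 × 100 = 22.21%.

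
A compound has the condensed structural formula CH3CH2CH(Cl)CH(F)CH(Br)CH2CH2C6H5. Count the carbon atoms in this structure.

13

Atom tally by fragment:
  CH3 → C:1 H:3
  CH2 → C:1 H:2
  CH(Cl) → C:1 H:1 Cl:1
  CH(F) → C:1 H:1 F:1
  CH(Br) → C:1 H:1 Br:1
  CH2 → C:1 H:2
  CH2C6H5 → C:7 H:7
Element totals:
  C: 13
  H: 17
  Br: 1
  Cl: 1
  F: 1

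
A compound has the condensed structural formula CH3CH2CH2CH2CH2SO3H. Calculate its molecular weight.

152.21 g/mol

Atom tally by fragment:
  CH3 → C:1 H:3
  CH2 → C:1 H:2
  CH2 → C:1 H:2
  CH2 → C:1 H:2
  CH2SO3H → C:1 H:3 S:1 O:3
Element totals:
  C: 5
  H: 12
  O: 3
  S: 1
Molecular formula: C5H12O3S.
  M = 5(12.011) + 12(1.008) + 3(15.999) + 32.06
    = 60.055 + 12.096 + 47.997 + 32.060 = 152.208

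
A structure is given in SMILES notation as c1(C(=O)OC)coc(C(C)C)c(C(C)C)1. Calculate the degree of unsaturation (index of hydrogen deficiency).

Atom tally by fragment:
  furan ring core → C:4 H:4 O:1
  (− 3 ring H displaced by substituents)
  + COOCH3 → C:2 H:3 O:2
  + CH(CH3)2 → C:3 H:7
  + CH(CH3)2 → C:3 H:7
Element totals:
  C: 12
  H: 18
  O: 3
Molecular formula: C12H18O3.
DoU = (2C + 2 + N − H − X) / 2 = (2·12 + 2 + 0 − 18 − 0) / 2 = 4.

4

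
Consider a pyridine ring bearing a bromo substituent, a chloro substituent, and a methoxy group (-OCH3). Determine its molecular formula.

Atom tally by fragment:
  pyridine ring core → C:5 H:5 N:1
  (− 3 ring H displaced by substituents)
  + Br → Br:1
  + Cl → Cl:1
  + OCH3 → C:1 H:3 O:1
Element totals:
  C: 6
  H: 5
  Br: 1
  Cl: 1
  N: 1
  O: 1

C6H5BrClNO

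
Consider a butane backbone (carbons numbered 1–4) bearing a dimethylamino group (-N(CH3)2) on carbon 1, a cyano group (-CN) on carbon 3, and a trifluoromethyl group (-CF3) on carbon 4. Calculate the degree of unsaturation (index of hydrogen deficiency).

Atom tally by fragment:
  (CH3)2NCH2 → C:3 H:8 N:1
  CH2 → C:1 H:2
  CH(CN) → C:2 H:1 N:1
  CH2CF3 → C:2 H:2 F:3
Element totals:
  C: 8
  H: 13
  F: 3
  N: 2
Molecular formula: C8H13F3N2.
DoU = (2C + 2 + N − H − X) / 2 = (2·8 + 2 + 2 − 13 − 3) / 2 = 2.

2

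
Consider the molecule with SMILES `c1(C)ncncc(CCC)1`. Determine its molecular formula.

Atom tally by fragment:
  pyrimidine ring core → C:4 H:4 N:2
  (− 2 ring H displaced by substituents)
  + CH3 → C:1 H:3
  + CH2CH2CH3 → C:3 H:7
Element totals:
  C: 8
  H: 12
  N: 2

C8H12N2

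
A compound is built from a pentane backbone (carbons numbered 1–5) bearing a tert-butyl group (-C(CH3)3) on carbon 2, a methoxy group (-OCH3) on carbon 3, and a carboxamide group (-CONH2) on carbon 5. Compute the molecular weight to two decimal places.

Atom tally by fragment:
  CH3 → C:1 H:3
  CH(C(CH3)3) → C:5 H:10
  CH(OCH3) → C:2 H:4 O:1
  CH2 → C:1 H:2
  CH2CONH2 → C:2 H:4 O:1 N:1
Element totals:
  C: 11
  H: 23
  N: 1
  O: 2
Molecular formula: C11H23NO2.
  M = 11(12.011) + 23(1.008) + 14.007 + 2(15.999)
    = 132.121 + 23.184 + 14.007 + 31.998 = 201.310

201.31 g/mol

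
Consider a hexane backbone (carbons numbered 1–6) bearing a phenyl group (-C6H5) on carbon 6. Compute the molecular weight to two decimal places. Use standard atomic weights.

162.28 g/mol

Atom tally by fragment:
  CH3 → C:1 H:3
  CH2 → C:1 H:2
  CH2 → C:1 H:2
  CH2 → C:1 H:2
  CH2 → C:1 H:2
  CH2C6H5 → C:7 H:7
Element totals:
  C: 12
  H: 18
Molecular formula: C12H18.
  M = 12(12.011) + 18(1.008)
    = 144.132 + 18.144 = 162.276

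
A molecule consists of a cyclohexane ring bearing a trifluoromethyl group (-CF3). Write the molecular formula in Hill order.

C7H11F3

Atom tally by fragment:
  cyclohexane ring core → C:6 H:12
  (− 1 ring H displaced by substituents)
  + CF3 → C:1 F:3
Element totals:
  C: 7
  H: 11
  F: 3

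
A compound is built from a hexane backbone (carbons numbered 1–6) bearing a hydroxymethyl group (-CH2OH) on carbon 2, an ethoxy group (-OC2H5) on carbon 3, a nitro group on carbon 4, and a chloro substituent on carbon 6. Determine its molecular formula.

C9H18ClNO4

Atom tally by fragment:
  CH3 → C:1 H:3
  CH(CH2OH) → C:2 H:4 O:1
  CH(OC2H5) → C:3 H:6 O:1
  CH(NO2) → C:1 H:1 N:1 O:2
  CH2 → C:1 H:2
  CH2Cl → C:1 H:2 Cl:1
Element totals:
  C: 9
  H: 18
  Cl: 1
  N: 1
  O: 4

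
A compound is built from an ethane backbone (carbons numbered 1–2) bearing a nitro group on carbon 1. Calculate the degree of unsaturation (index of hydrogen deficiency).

1

Atom tally by fragment:
  O2NCH2 → C:1 H:2 N:1 O:2
  CH3 → C:1 H:3
Element totals:
  C: 2
  H: 5
  N: 1
  O: 2
Molecular formula: C2H5NO2.
DoU = (2C + 2 + N − H − X) / 2 = (2·2 + 2 + 1 − 5 − 0) / 2 = 1.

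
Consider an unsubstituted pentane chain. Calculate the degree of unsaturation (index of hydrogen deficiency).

0

Atom tally by fragment:
  CH3 → C:1 H:3
  CH2 → C:1 H:2
  CH2 → C:1 H:2
  CH2 → C:1 H:2
  CH3 → C:1 H:3
Element totals:
  C: 5
  H: 12
Molecular formula: C5H12.
DoU = (2C + 2 + N − H − X) / 2 = (2·5 + 2 + 0 − 12 − 0) / 2 = 0.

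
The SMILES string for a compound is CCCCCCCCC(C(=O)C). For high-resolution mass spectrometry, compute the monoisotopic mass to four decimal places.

Atom tally by fragment:
  CH3 → C:1 H:3
  CH2 → C:1 H:2
  CH2 → C:1 H:2
  CH2 → C:1 H:2
  CH2 → C:1 H:2
  CH2 → C:1 H:2
  CH2 → C:1 H:2
  CH2 → C:1 H:2
  CH2COCH3 → C:3 H:5 O:1
Element totals:
  C: 11
  H: 22
  O: 1
Molecular formula: C11H22O.
  M = 11(12.0) + 22(1.007825) + 15.994915
    = 132.000000 + 22.172150 + 15.994915 = 170.167065

170.1671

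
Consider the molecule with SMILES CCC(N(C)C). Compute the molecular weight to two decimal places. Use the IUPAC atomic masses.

87.17 g/mol

Atom tally by fragment:
  CH3 → C:1 H:3
  CH2 → C:1 H:2
  CH2N(CH3)2 → C:3 H:8 N:1
Element totals:
  C: 5
  H: 13
  N: 1
Molecular formula: C5H13N.
  M = 5(12.011) + 13(1.008) + 14.007
    = 60.055 + 13.104 + 14.007 = 87.166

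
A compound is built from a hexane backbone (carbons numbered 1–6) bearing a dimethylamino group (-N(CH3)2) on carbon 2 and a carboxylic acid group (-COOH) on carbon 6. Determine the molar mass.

Atom tally by fragment:
  CH3 → C:1 H:3
  CH(N(CH3)2) → C:3 H:7 N:1
  CH2 → C:1 H:2
  CH2 → C:1 H:2
  CH2 → C:1 H:2
  CH2COOH → C:2 H:3 O:2
Element totals:
  C: 9
  H: 19
  N: 1
  O: 2
Molecular formula: C9H19NO2.
  M = 9(12.011) + 19(1.008) + 14.007 + 2(15.999)
    = 108.099 + 19.152 + 14.007 + 31.998 = 173.256

173.26 g/mol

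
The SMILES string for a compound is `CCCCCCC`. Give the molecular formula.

Atom tally by fragment:
  CH3 → C:1 H:3
  CH2 → C:1 H:2
  CH2 → C:1 H:2
  CH2 → C:1 H:2
  CH2 → C:1 H:2
  CH2 → C:1 H:2
  CH3 → C:1 H:3
Element totals:
  C: 7
  H: 16

C7H16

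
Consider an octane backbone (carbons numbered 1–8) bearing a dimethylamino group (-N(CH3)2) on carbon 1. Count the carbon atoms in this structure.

Atom tally by fragment:
  (CH3)2NCH2 → C:3 H:8 N:1
  CH2 → C:1 H:2
  CH2 → C:1 H:2
  CH2 → C:1 H:2
  CH2 → C:1 H:2
  CH2 → C:1 H:2
  CH2 → C:1 H:2
  CH3 → C:1 H:3
Element totals:
  C: 10
  H: 23
  N: 1

10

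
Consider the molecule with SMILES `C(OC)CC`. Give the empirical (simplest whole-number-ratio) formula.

C4H10O

Atom tally by fragment:
  CH3OCH2 → C:2 H:5 O:1
  CH2 → C:1 H:2
  CH3 → C:1 H:3
Element totals:
  C: 4
  H: 10
  O: 1
Molecular formula: C4H10O.
gcd of subscripts (4, 10, 1) = 1, so the empirical formula equals the molecular formula.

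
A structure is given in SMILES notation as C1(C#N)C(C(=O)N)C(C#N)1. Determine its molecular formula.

Atom tally by fragment:
  cyclopropane ring core → C:3 H:6
  (− 3 ring H displaced by substituents)
  + CN → C:1 N:1
  + CONH2 → C:1 H:2 O:1 N:1
  + CN → C:1 N:1
Element totals:
  C: 6
  H: 5
  N: 3
  O: 1

C6H5N3O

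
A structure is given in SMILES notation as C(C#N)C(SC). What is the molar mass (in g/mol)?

Atom tally by fragment:
  NCCH2 → C:2 H:2 N:1
  CH2SCH3 → C:2 H:5 S:1
Element totals:
  C: 4
  H: 7
  N: 1
  S: 1
Molecular formula: C4H7NS.
  M = 4(12.011) + 7(1.008) + 14.007 + 32.06
    = 48.044 + 7.056 + 14.007 + 32.060 = 101.167

101.17 g/mol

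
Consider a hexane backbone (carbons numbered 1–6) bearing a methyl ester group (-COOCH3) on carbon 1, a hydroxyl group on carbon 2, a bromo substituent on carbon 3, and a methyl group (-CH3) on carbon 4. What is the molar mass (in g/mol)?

253.14 g/mol

Atom tally by fragment:
  CH3OOCCH2 → C:3 H:5 O:2
  CH(OH) → C:1 H:2 O:1
  CH(Br) → C:1 H:1 Br:1
  CH(CH3) → C:2 H:4
  CH2 → C:1 H:2
  CH3 → C:1 H:3
Element totals:
  C: 9
  H: 17
  Br: 1
  O: 3
Molecular formula: C9H17BrO3.
  M = 9(12.011) + 17(1.008) + 79.904 + 3(15.999)
    = 108.099 + 17.136 + 79.904 + 47.997 = 253.136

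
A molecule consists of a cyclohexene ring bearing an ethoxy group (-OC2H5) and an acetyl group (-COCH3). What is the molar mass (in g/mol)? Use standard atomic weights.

Atom tally by fragment:
  cyclohexene ring core → C:6 H:10
  (− 2 ring H displaced by substituents)
  + OC2H5 → C:2 H:5 O:1
  + COCH3 → C:2 H:3 O:1
Element totals:
  C: 10
  H: 16
  O: 2
Molecular formula: C10H16O2.
  M = 10(12.011) + 16(1.008) + 2(15.999)
    = 120.110 + 16.128 + 31.998 = 168.236

168.24 g/mol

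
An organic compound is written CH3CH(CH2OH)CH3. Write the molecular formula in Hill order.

C4H10O

Atom tally by fragment:
  CH3 → C:1 H:3
  CH(CH2OH) → C:2 H:4 O:1
  CH3 → C:1 H:3
Element totals:
  C: 4
  H: 10
  O: 1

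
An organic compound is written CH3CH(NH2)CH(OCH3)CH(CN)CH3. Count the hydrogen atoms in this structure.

Element totals:
  C: 7
  H: 14
  N: 2
  O: 1

14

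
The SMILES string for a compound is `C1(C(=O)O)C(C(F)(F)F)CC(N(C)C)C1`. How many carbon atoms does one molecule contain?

Atom tally by fragment:
  cyclopentane ring core → C:5 H:10
  (− 3 ring H displaced by substituents)
  + COOH → C:1 H:1 O:2
  + CF3 → C:1 F:3
  + N(CH3)2 → N:1 C:2 H:6
Element totals:
  C: 9
  H: 14
  F: 3
  N: 1
  O: 2

9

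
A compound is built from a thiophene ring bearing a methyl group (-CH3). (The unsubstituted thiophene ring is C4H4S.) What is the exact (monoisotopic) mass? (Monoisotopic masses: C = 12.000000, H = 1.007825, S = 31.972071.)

98.0190

Atom tally by fragment:
  thiophene ring core → C:4 H:4 S:1
  (− 1 ring H displaced by substituents)
  + CH3 → C:1 H:3
Element totals:
  C: 5
  H: 6
  S: 1
Molecular formula: C5H6S.
  M = 5(12.0) + 6(1.007825) + 31.972071
    = 60.000000 + 6.046950 + 31.972071 = 98.019021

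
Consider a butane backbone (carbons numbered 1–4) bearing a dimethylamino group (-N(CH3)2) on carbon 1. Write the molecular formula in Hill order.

Atom tally by fragment:
  (CH3)2NCH2 → C:3 H:8 N:1
  CH2 → C:1 H:2
  CH2 → C:1 H:2
  CH3 → C:1 H:3
Element totals:
  C: 6
  H: 15
  N: 1

C6H15N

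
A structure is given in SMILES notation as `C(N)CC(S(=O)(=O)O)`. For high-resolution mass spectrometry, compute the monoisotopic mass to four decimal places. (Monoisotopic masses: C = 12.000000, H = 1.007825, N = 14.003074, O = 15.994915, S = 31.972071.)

Atom tally by fragment:
  H2NCH2 → C:1 H:4 N:1
  CH2 → C:1 H:2
  CH2SO3H → C:1 H:3 S:1 O:3
Element totals:
  C: 3
  H: 9
  N: 1
  O: 3
  S: 1
Molecular formula: C3H9NO3S.
  M = 3(12.0) + 9(1.007825) + 14.003074 + 3(15.994915) + 31.972071
    = 36.000000 + 9.070425 + 14.003074 + 47.984745 + 31.972071 = 139.030315

139.0303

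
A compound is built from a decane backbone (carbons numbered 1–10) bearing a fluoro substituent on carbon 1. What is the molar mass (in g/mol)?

160.28 g/mol

Atom tally by fragment:
  FCH2 → C:1 H:2 F:1
  CH2 → C:1 H:2
  CH2 → C:1 H:2
  CH2 → C:1 H:2
  CH2 → C:1 H:2
  CH2 → C:1 H:2
  CH2 → C:1 H:2
  CH2 → C:1 H:2
  CH2 → C:1 H:2
  CH3 → C:1 H:3
Element totals:
  C: 10
  H: 21
  F: 1
Molecular formula: C10H21F.
  M = 10(12.011) + 21(1.008) + 18.998
    = 120.110 + 21.168 + 18.998 = 160.276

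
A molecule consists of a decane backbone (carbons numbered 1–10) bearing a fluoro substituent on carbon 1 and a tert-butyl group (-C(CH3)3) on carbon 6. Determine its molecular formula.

Atom tally by fragment:
  FCH2 → C:1 H:2 F:1
  CH2 → C:1 H:2
  CH2 → C:1 H:2
  CH2 → C:1 H:2
  CH2 → C:1 H:2
  CH(C(CH3)3) → C:5 H:10
  CH2 → C:1 H:2
  CH2 → C:1 H:2
  CH2 → C:1 H:2
  CH3 → C:1 H:3
Element totals:
  C: 14
  H: 29
  F: 1

C14H29F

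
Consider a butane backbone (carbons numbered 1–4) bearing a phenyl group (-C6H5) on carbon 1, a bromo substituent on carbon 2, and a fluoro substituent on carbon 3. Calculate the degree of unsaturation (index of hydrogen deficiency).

4

Atom tally by fragment:
  C6H5CH2 → C:7 H:7
  CH(Br) → C:1 H:1 Br:1
  CH(F) → C:1 H:1 F:1
  CH3 → C:1 H:3
Element totals:
  C: 10
  H: 12
  Br: 1
  F: 1
Molecular formula: C10H12BrF.
DoU = (2C + 2 + N − H − X) / 2 = (2·10 + 2 + 0 − 12 − 2) / 2 = 4.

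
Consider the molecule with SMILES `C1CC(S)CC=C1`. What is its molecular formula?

Atom tally by fragment:
  cyclohexene ring core → C:6 H:10
  (− 1 ring H displaced by substituents)
  + SH → S:1 H:1
Element totals:
  C: 6
  H: 10
  S: 1

C6H10S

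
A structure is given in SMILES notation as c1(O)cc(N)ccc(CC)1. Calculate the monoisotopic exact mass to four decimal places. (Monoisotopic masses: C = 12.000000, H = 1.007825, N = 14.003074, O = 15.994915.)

137.0841

Atom tally by fragment:
  benzene ring core → C:6 H:6
  (− 3 ring H displaced by substituents)
  + OH → O:1 H:1
  + NH2 → N:1 H:2
  + C2H5 → C:2 H:5
Element totals:
  C: 8
  H: 11
  N: 1
  O: 1
Molecular formula: C8H11NO.
  M = 8(12.0) + 11(1.007825) + 14.003074 + 15.994915
    = 96.000000 + 11.086075 + 14.003074 + 15.994915 = 137.084064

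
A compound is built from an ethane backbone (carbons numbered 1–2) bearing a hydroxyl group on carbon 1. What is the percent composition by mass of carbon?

Atom tally by fragment:
  HOCH2 → C:1 H:3 O:1
  CH3 → C:1 H:3
Element totals:
  C: 2
  H: 6
  O: 1
Molecular formula: C2H6O.
Molar mass = 46.069 g/mol.
Mass from C: 2 × 12.011 = 24.022 g/mol.
%C = 24.022 / 46.069 × 100 = 52.14%.

52.14%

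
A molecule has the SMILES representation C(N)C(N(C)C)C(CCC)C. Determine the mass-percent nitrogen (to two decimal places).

17.70%

Atom tally by fragment:
  H2NCH2 → C:1 H:4 N:1
  CH(N(CH3)2) → C:3 H:7 N:1
  CH(CH2CH2CH3) → C:4 H:8
  CH3 → C:1 H:3
Element totals:
  C: 9
  H: 22
  N: 2
Molecular formula: C9H22N2.
Molar mass = 158.289 g/mol.
Mass from N: 2 × 14.007 = 28.014 g/mol.
%N = 28.014 / 158.289 × 100 = 17.70%.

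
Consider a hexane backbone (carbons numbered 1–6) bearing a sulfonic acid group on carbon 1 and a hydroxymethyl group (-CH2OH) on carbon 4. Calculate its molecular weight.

Atom tally by fragment:
  HO3SCH2 → C:1 H:3 S:1 O:3
  CH2 → C:1 H:2
  CH2 → C:1 H:2
  CH(CH2OH) → C:2 H:4 O:1
  CH2 → C:1 H:2
  CH3 → C:1 H:3
Element totals:
  C: 7
  H: 16
  O: 4
  S: 1
Molecular formula: C7H16O4S.
  M = 7(12.011) + 16(1.008) + 4(15.999) + 32.06
    = 84.077 + 16.128 + 63.996 + 32.060 = 196.261

196.26 g/mol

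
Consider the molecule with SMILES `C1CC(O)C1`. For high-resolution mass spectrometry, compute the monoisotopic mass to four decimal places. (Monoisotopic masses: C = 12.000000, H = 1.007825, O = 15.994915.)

72.0575

Atom tally by fragment:
  cyclobutane ring core → C:4 H:8
  (− 1 ring H displaced by substituents)
  + OH → O:1 H:1
Element totals:
  C: 4
  H: 8
  O: 1
Molecular formula: C4H8O.
  M = 4(12.0) + 8(1.007825) + 15.994915
    = 48.000000 + 8.062600 + 15.994915 = 72.057515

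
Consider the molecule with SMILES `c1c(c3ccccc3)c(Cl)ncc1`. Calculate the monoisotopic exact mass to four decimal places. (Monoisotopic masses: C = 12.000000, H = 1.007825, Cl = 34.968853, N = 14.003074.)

Atom tally by fragment:
  pyridine ring core → C:5 H:5 N:1
  (− 2 ring H displaced by substituents)
  + C6H5 → C:6 H:5
  + Cl → Cl:1
Element totals:
  C: 11
  H: 8
  Cl: 1
  N: 1
Molecular formula: C11H8ClN.
  M = 11(12.0) + 8(1.007825) + 34.968853 + 14.003074
    = 132.000000 + 8.062600 + 34.968853 + 14.003074 = 189.034527

189.0345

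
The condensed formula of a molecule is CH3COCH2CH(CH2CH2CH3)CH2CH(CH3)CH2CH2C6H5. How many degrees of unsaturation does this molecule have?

Atom tally by fragment:
  CH3COCH2 → C:3 H:5 O:1
  CH(CH2CH2CH3) → C:4 H:8
  CH2 → C:1 H:2
  CH(CH3) → C:2 H:4
  CH2 → C:1 H:2
  CH2C6H5 → C:7 H:7
Element totals:
  C: 18
  H: 28
  O: 1
Molecular formula: C18H28O.
DoU = (2C + 2 + N − H − X) / 2 = (2·18 + 2 + 0 − 28 − 0) / 2 = 5.

5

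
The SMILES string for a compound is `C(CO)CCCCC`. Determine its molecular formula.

C7H16O

Atom tally by fragment:
  HOCH2CH2 → C:2 H:5 O:1
  CH2 → C:1 H:2
  CH2 → C:1 H:2
  CH2 → C:1 H:2
  CH2 → C:1 H:2
  CH3 → C:1 H:3
Element totals:
  C: 7
  H: 16
  O: 1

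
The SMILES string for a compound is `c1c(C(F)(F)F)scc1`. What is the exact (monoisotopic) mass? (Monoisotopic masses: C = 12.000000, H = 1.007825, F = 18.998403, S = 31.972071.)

Atom tally by fragment:
  thiophene ring core → C:4 H:4 S:1
  (− 1 ring H displaced by substituents)
  + CF3 → C:1 F:3
Element totals:
  C: 5
  H: 3
  F: 3
  S: 1
Molecular formula: C5H3F3S.
  M = 5(12.0) + 3(1.007825) + 3(18.998403) + 31.972071
    = 60.000000 + 3.023475 + 56.995209 + 31.972071 = 151.990755

151.9908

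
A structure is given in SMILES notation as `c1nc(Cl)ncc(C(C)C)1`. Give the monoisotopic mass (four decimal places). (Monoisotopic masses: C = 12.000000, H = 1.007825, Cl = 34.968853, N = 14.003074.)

156.0454

Atom tally by fragment:
  pyrimidine ring core → C:4 H:4 N:2
  (− 2 ring H displaced by substituents)
  + Cl → Cl:1
  + CH(CH3)2 → C:3 H:7
Element totals:
  C: 7
  H: 9
  Cl: 1
  N: 2
Molecular formula: C7H9ClN2.
  M = 7(12.0) + 9(1.007825) + 34.968853 + 2(14.003074)
    = 84.000000 + 9.070425 + 34.968853 + 28.006148 = 156.045426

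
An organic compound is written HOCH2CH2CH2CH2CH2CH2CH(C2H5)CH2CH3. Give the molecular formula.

C11H24O

Element totals:
  C: 11
  H: 24
  O: 1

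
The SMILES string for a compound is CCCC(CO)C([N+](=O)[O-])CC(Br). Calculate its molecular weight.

254.12 g/mol

Atom tally by fragment:
  CH3 → C:1 H:3
  CH2 → C:1 H:2
  CH2 → C:1 H:2
  CH(CH2OH) → C:2 H:4 O:1
  CH(NO2) → C:1 H:1 N:1 O:2
  CH2 → C:1 H:2
  CH2Br → C:1 H:2 Br:1
Element totals:
  C: 8
  H: 16
  Br: 1
  N: 1
  O: 3
Molecular formula: C8H16BrNO3.
  M = 8(12.011) + 16(1.008) + 79.904 + 14.007 + 3(15.999)
    = 96.088 + 16.128 + 79.904 + 14.007 + 47.997 = 254.124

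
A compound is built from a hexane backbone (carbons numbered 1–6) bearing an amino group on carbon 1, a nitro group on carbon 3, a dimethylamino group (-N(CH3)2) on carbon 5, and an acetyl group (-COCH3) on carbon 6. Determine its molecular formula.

Atom tally by fragment:
  H2NCH2 → C:1 H:4 N:1
  CH2 → C:1 H:2
  CH(NO2) → C:1 H:1 N:1 O:2
  CH2 → C:1 H:2
  CH(N(CH3)2) → C:3 H:7 N:1
  CH2COCH3 → C:3 H:5 O:1
Element totals:
  C: 10
  H: 21
  N: 3
  O: 3

C10H21N3O3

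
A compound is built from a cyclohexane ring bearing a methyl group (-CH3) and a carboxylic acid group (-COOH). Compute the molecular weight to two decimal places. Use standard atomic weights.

Atom tally by fragment:
  cyclohexane ring core → C:6 H:12
  (− 2 ring H displaced by substituents)
  + CH3 → C:1 H:3
  + COOH → C:1 H:1 O:2
Element totals:
  C: 8
  H: 14
  O: 2
Molecular formula: C8H14O2.
  M = 8(12.011) + 14(1.008) + 2(15.999)
    = 96.088 + 14.112 + 31.998 = 142.198

142.20 g/mol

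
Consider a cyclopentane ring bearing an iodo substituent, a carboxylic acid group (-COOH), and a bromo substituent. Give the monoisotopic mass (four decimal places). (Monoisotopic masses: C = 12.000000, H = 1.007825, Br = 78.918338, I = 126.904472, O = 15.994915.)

317.8752

Atom tally by fragment:
  cyclopentane ring core → C:5 H:10
  (− 3 ring H displaced by substituents)
  + I → I:1
  + COOH → C:1 H:1 O:2
  + Br → Br:1
Element totals:
  C: 6
  H: 8
  Br: 1
  I: 1
  O: 2
Molecular formula: C6H8BrIO2.
  M = 6(12.0) + 8(1.007825) + 78.918338 + 126.904472 + 2(15.994915)
    = 72.000000 + 8.062600 + 78.918338 + 126.904472 + 31.989830 = 317.875240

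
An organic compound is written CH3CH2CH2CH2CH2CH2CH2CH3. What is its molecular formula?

Atom tally by fragment:
  CH3 → C:1 H:3
  CH2 → C:1 H:2
  CH2 → C:1 H:2
  CH2 → C:1 H:2
  CH2 → C:1 H:2
  CH2 → C:1 H:2
  CH2 → C:1 H:2
  CH3 → C:1 H:3
Element totals:
  C: 8
  H: 18

C8H18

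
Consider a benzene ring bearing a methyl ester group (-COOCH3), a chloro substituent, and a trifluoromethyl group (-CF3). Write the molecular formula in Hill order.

C9H6ClF3O2

Atom tally by fragment:
  benzene ring core → C:6 H:6
  (− 3 ring H displaced by substituents)
  + COOCH3 → C:2 H:3 O:2
  + Cl → Cl:1
  + CF3 → C:1 F:3
Element totals:
  C: 9
  H: 6
  Cl: 1
  F: 3
  O: 2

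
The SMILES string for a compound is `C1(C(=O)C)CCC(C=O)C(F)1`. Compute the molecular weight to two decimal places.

158.17 g/mol

Atom tally by fragment:
  cyclopentane ring core → C:5 H:10
  (− 3 ring H displaced by substituents)
  + COCH3 → C:2 H:3 O:1
  + CHO → C:1 H:1 O:1
  + F → F:1
Element totals:
  C: 8
  H: 11
  F: 1
  O: 2
Molecular formula: C8H11FO2.
  M = 8(12.011) + 11(1.008) + 18.998 + 2(15.999)
    = 96.088 + 11.088 + 18.998 + 31.998 = 158.172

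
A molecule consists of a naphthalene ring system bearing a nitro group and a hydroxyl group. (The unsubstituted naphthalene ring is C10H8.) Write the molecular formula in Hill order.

C10H7NO3

Atom tally by fragment:
  naphthalene ring system core → C:10 H:8
  (− 2 ring H displaced by substituents)
  + NO2 → N:1 O:2
  + OH → O:1 H:1
Element totals:
  C: 10
  H: 7
  N: 1
  O: 3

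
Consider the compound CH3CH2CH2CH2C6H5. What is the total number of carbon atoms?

Atom tally by fragment:
  CH3 → C:1 H:3
  CH2 → C:1 H:2
  CH2 → C:1 H:2
  CH2C6H5 → C:7 H:7
Element totals:
  C: 10
  H: 14

10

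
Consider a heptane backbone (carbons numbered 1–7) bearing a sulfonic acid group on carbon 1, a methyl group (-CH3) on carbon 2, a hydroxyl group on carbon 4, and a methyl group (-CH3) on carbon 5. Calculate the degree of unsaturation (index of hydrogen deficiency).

0

Atom tally by fragment:
  HO3SCH2 → C:1 H:3 S:1 O:3
  CH(CH3) → C:2 H:4
  CH2 → C:1 H:2
  CH(OH) → C:1 H:2 O:1
  CH(CH3) → C:2 H:4
  CH2 → C:1 H:2
  CH3 → C:1 H:3
Element totals:
  C: 9
  H: 20
  O: 4
  S: 1
Molecular formula: C9H20O4S.
DoU = (2C + 2 + N − H − X) / 2 = (2·9 + 2 + 0 − 20 − 0) / 2 = 0.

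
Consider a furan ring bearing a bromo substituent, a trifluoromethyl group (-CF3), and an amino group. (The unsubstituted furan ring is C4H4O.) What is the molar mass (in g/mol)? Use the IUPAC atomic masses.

Atom tally by fragment:
  furan ring core → C:4 H:4 O:1
  (− 3 ring H displaced by substituents)
  + Br → Br:1
  + CF3 → C:1 F:3
  + NH2 → N:1 H:2
Element totals:
  C: 5
  H: 3
  Br: 1
  F: 3
  N: 1
  O: 1
Molecular formula: C5H3BrF3NO.
  M = 5(12.011) + 3(1.008) + 79.904 + 3(18.998) + 14.007 + 15.999
    = 60.055 + 3.024 + 79.904 + 56.994 + 14.007 + 15.999 = 229.983

229.98 g/mol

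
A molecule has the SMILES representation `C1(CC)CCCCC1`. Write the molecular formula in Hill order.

Atom tally by fragment:
  cyclohexane ring core → C:6 H:12
  (− 1 ring H displaced by substituents)
  + C2H5 → C:2 H:5
Element totals:
  C: 8
  H: 16

C8H16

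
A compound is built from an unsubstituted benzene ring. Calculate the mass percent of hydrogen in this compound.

Atom tally by fragment:
  benzene ring core → C:6 H:6
Element totals:
  C: 6
  H: 6
Molecular formula: C6H6.
Molar mass = 78.114 g/mol.
Mass from H: 6 × 1.008 = 6.048 g/mol.
%H = 6.048 / 78.114 × 100 = 7.74%.

7.74%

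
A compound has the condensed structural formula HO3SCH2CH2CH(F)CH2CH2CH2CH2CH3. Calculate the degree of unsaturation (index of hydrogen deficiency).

Atom tally by fragment:
  HO3SCH2 → C:1 H:3 S:1 O:3
  CH2 → C:1 H:2
  CH(F) → C:1 H:1 F:1
  CH2 → C:1 H:2
  CH2 → C:1 H:2
  CH2 → C:1 H:2
  CH2 → C:1 H:2
  CH3 → C:1 H:3
Element totals:
  C: 8
  H: 17
  F: 1
  O: 3
  S: 1
Molecular formula: C8H17FO3S.
DoU = (2C + 2 + N − H − X) / 2 = (2·8 + 2 + 0 − 17 − 1) / 2 = 0.

0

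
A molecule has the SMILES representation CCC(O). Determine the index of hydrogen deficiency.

0

Atom tally by fragment:
  CH3 → C:1 H:3
  CH2 → C:1 H:2
  CH2OH → C:1 H:3 O:1
Element totals:
  C: 3
  H: 8
  O: 1
Molecular formula: C3H8O.
DoU = (2C + 2 + N − H − X) / 2 = (2·3 + 2 + 0 − 8 − 0) / 2 = 0.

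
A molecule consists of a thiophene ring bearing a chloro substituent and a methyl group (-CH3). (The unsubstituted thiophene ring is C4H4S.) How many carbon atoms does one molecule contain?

Atom tally by fragment:
  thiophene ring core → C:4 H:4 S:1
  (− 2 ring H displaced by substituents)
  + Cl → Cl:1
  + CH3 → C:1 H:3
Element totals:
  C: 5
  H: 5
  Cl: 1
  S: 1

5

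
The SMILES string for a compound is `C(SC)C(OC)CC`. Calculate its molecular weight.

Atom tally by fragment:
  CH3SCH2 → C:2 H:5 S:1
  CH(OCH3) → C:2 H:4 O:1
  CH2 → C:1 H:2
  CH3 → C:1 H:3
Element totals:
  C: 6
  H: 14
  O: 1
  S: 1
Molecular formula: C6H14OS.
  M = 6(12.011) + 14(1.008) + 15.999 + 32.06
    = 72.066 + 14.112 + 15.999 + 32.060 = 134.237

134.24 g/mol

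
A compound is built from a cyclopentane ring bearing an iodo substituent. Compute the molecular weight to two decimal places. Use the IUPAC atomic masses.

Atom tally by fragment:
  cyclopentane ring core → C:5 H:10
  (− 1 ring H displaced by substituents)
  + I → I:1
Element totals:
  C: 5
  H: 9
  I: 1
Molecular formula: C5H9I.
  M = 5(12.011) + 9(1.008) + 126.904
    = 60.055 + 9.072 + 126.904 = 196.031

196.03 g/mol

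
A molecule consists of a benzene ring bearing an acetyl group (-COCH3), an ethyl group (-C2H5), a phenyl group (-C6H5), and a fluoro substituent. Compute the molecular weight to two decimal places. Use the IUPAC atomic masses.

Atom tally by fragment:
  benzene ring core → C:6 H:6
  (− 4 ring H displaced by substituents)
  + COCH3 → C:2 H:3 O:1
  + C2H5 → C:2 H:5
  + C6H5 → C:6 H:5
  + F → F:1
Element totals:
  C: 16
  H: 15
  F: 1
  O: 1
Molecular formula: C16H15FO.
  M = 16(12.011) + 15(1.008) + 18.998 + 15.999
    = 192.176 + 15.120 + 18.998 + 15.999 = 242.293

242.29 g/mol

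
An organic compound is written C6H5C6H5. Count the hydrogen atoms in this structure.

10

Element totals:
  C: 12
  H: 10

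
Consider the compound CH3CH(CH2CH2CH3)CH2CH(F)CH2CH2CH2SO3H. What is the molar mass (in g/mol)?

240.33 g/mol

Atom tally by fragment:
  CH3 → C:1 H:3
  CH(CH2CH2CH3) → C:4 H:8
  CH2 → C:1 H:2
  CH(F) → C:1 H:1 F:1
  CH2 → C:1 H:2
  CH2 → C:1 H:2
  CH2SO3H → C:1 H:3 S:1 O:3
Element totals:
  C: 10
  H: 21
  F: 1
  O: 3
  S: 1
Molecular formula: C10H21FO3S.
  M = 10(12.011) + 21(1.008) + 18.998 + 3(15.999) + 32.06
    = 120.110 + 21.168 + 18.998 + 47.997 + 32.060 = 240.333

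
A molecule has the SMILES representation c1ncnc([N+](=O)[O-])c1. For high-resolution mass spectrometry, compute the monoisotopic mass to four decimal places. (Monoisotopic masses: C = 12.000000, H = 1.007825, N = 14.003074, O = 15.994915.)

Atom tally by fragment:
  pyrimidine ring core → C:4 H:4 N:2
  (− 1 ring H displaced by substituents)
  + NO2 → N:1 O:2
Element totals:
  C: 4
  H: 3
  N: 3
  O: 2
Molecular formula: C4H3N3O2.
  M = 4(12.0) + 3(1.007825) + 3(14.003074) + 2(15.994915)
    = 48.000000 + 3.023475 + 42.009222 + 31.989830 = 125.022527

125.0225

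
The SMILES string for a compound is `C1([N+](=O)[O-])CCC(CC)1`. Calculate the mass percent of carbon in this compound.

Atom tally by fragment:
  cyclobutane ring core → C:4 H:8
  (− 2 ring H displaced by substituents)
  + NO2 → N:1 O:2
  + C2H5 → C:2 H:5
Element totals:
  C: 6
  H: 11
  N: 1
  O: 2
Molecular formula: C6H11NO2.
Molar mass = 129.159 g/mol.
Mass from C: 6 × 12.011 = 72.066 g/mol.
%C = 72.066 / 129.159 × 100 = 55.80%.

55.80%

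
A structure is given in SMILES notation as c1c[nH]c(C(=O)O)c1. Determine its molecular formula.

C5H5NO2

Atom tally by fragment:
  pyrrole ring core → C:4 H:5 N:1
  (− 1 ring H displaced by substituents)
  + COOH → C:1 H:1 O:2
Element totals:
  C: 5
  H: 5
  N: 1
  O: 2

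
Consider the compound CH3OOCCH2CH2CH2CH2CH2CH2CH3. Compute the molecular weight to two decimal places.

Atom tally by fragment:
  CH3OOCCH2 → C:3 H:5 O:2
  CH2 → C:1 H:2
  CH2 → C:1 H:2
  CH2 → C:1 H:2
  CH2 → C:1 H:2
  CH2 → C:1 H:2
  CH3 → C:1 H:3
Element totals:
  C: 9
  H: 18
  O: 2
Molecular formula: C9H18O2.
  M = 9(12.011) + 18(1.008) + 2(15.999)
    = 108.099 + 18.144 + 31.998 = 158.241

158.24 g/mol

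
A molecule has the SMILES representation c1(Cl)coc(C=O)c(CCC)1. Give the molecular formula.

Atom tally by fragment:
  furan ring core → C:4 H:4 O:1
  (− 3 ring H displaced by substituents)
  + Cl → Cl:1
  + CHO → C:1 H:1 O:1
  + CH2CH2CH3 → C:3 H:7
Element totals:
  C: 8
  H: 9
  Cl: 1
  O: 2

C8H9ClO2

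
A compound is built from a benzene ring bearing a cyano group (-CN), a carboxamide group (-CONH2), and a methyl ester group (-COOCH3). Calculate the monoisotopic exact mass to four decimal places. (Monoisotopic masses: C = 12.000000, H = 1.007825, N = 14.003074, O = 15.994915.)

Atom tally by fragment:
  benzene ring core → C:6 H:6
  (− 3 ring H displaced by substituents)
  + CN → C:1 N:1
  + CONH2 → C:1 H:2 O:1 N:1
  + COOCH3 → C:2 H:3 O:2
Element totals:
  C: 10
  H: 8
  N: 2
  O: 3
Molecular formula: C10H8N2O3.
  M = 10(12.0) + 8(1.007825) + 2(14.003074) + 3(15.994915)
    = 120.000000 + 8.062600 + 28.006148 + 47.984745 = 204.053493

204.0535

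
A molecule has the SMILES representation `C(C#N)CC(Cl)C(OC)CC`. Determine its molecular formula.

C8H14ClNO

Atom tally by fragment:
  NCCH2 → C:2 H:2 N:1
  CH2 → C:1 H:2
  CH(Cl) → C:1 H:1 Cl:1
  CH(OCH3) → C:2 H:4 O:1
  CH2 → C:1 H:2
  CH3 → C:1 H:3
Element totals:
  C: 8
  H: 14
  Cl: 1
  N: 1
  O: 1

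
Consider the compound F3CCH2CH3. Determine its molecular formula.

Element totals:
  C: 3
  H: 5
  F: 3

C3H5F3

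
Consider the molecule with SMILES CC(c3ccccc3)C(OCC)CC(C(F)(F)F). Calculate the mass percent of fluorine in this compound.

21.90%

Atom tally by fragment:
  CH3 → C:1 H:3
  CH(C6H5) → C:7 H:6
  CH(OC2H5) → C:3 H:6 O:1
  CH2 → C:1 H:2
  CH2CF3 → C:2 H:2 F:3
Element totals:
  C: 14
  H: 19
  F: 3
  O: 1
Molecular formula: C14H19F3O.
Molar mass = 260.299 g/mol.
Mass from F: 3 × 18.998 = 56.994 g/mol.
%F = 56.994 / 260.299 × 100 = 21.90%.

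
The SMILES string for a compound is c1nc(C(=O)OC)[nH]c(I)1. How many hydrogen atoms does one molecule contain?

5

Atom tally by fragment:
  imidazole ring core → C:3 H:4 N:2
  (− 2 ring H displaced by substituents)
  + COOCH3 → C:2 H:3 O:2
  + I → I:1
Element totals:
  C: 5
  H: 5
  I: 1
  N: 2
  O: 2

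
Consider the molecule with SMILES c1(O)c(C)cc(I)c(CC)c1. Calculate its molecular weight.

262.09 g/mol

Atom tally by fragment:
  benzene ring core → C:6 H:6
  (− 4 ring H displaced by substituents)
  + OH → O:1 H:1
  + CH3 → C:1 H:3
  + I → I:1
  + C2H5 → C:2 H:5
Element totals:
  C: 9
  H: 11
  I: 1
  O: 1
Molecular formula: C9H11IO.
  M = 9(12.011) + 11(1.008) + 126.904 + 15.999
    = 108.099 + 11.088 + 126.904 + 15.999 = 262.090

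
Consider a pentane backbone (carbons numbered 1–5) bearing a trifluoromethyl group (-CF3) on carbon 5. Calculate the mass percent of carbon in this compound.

Atom tally by fragment:
  CH3 → C:1 H:3
  CH2 → C:1 H:2
  CH2 → C:1 H:2
  CH2 → C:1 H:2
  CH2CF3 → C:2 H:2 F:3
Element totals:
  C: 6
  H: 11
  F: 3
Molecular formula: C6H11F3.
Molar mass = 140.148 g/mol.
Mass from C: 6 × 12.011 = 72.066 g/mol.
%C = 72.066 / 140.148 × 100 = 51.42%.

51.42%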